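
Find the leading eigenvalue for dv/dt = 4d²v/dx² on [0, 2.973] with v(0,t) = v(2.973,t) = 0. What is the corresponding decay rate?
Eigenvalues: λₙ = 4n²π²/2.973².
First three modes:
  n=1: λ₁ = 4π²/2.973² ≈ 4.467
  n=2: λ₂ = 16π²/2.973² ≈ 17.866 (4× faster decay)
  n=3: λ₃ = 36π²/2.973² ≈ 40.199 (9× faster decay)
As t → ∞, higher modes decay exponentially faster. The n=1 mode dominates: v ~ c₁ sin(πx/2.973) e^{-λ₁t}.
Decay rate: λ₁ = 4π²/2.973² ≈ 4.467.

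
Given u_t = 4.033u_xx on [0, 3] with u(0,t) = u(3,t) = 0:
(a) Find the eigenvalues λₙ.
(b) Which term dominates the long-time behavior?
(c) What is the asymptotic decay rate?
Eigenvalues: λₙ = 4.033n²π²/3².
First three modes:
  n=1: λ₁ = 4.033π²/3² ≈ 4.423
  n=2: λ₂ = 16.132π²/3² ≈ 17.691 (4× faster decay)
  n=3: λ₃ = 36.297π²/3² ≈ 39.804 (9× faster decay)
As t → ∞, higher modes decay exponentially faster. The n=1 mode dominates: u ~ c₁ sin(πx/3) e^{-λ₁t}.
Decay rate: λ₁ = 4.033π²/3² ≈ 4.423.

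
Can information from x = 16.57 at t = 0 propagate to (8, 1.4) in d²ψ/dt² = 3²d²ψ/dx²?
No. The domain of dependence is [3.8, 12.2], and 16.57 is outside this interval.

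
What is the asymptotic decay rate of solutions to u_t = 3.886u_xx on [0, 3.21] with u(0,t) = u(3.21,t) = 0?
Eigenvalues: λₙ = 3.886n²π²/3.21².
First three modes:
  n=1: λ₁ = 3.886π²/3.21² ≈ 3.722
  n=2: λ₂ = 15.544π²/3.21² ≈ 14.889 (4× faster decay)
  n=3: λ₃ = 34.974π²/3.21² ≈ 33.499 (9× faster decay)
As t → ∞, higher modes decay exponentially faster. The n=1 mode dominates: u ~ c₁ sin(πx/3.21) e^{-λ₁t}.
Decay rate: λ₁ = 3.886π²/3.21² ≈ 3.722.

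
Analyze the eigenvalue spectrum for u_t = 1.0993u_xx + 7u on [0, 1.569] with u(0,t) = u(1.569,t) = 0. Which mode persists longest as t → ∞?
Eigenvalues: λₙ = 1.0993n²π²/1.569² - 7.
First three modes:
  n=1: λ₁ = 1.0993π²/1.569² - 7 ≈ -2.593
  n=2: λ₂ = 4.3972π²/1.569² - 7 ≈ 10.629
  n=3: λ₃ = 9.8937π²/1.569² - 7 ≈ 32.665
Since 1.0993π²/1.569² ≈ 4.407 < 7, λ₁ < 0.
The n=1 mode grows fastest (−λₙ is largest for n=1) → dominates.
Asymptotic: u ~ c₁ sin(πx/1.569) e^{2.593t} (exponential growth at rate −λ₁ ≈ 2.593).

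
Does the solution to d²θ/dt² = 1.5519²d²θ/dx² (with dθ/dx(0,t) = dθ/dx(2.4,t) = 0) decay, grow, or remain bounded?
θ oscillates about a mean that drifts linearly in t (generically unbounded; no decay). There is no damping, so the nonconstant modes persist as standing waves (energy conserved, no decay). But with Neumann conditions at both ends the constant mode has eigenvalue 0: the spatial mean M(t) of θ satisfies M'' = 0, so M(t) = M(0) + M'(0)·t. Unless the initial velocity has zero mean (∫θ_t(x,0)dx = 0), the solution grows linearly in t (unbounded, though not exponentially); if it does have zero mean, the solution stays bounded and simply oscillates.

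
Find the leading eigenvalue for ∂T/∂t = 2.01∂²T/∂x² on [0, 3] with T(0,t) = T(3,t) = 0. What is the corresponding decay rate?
Eigenvalues: λₙ = 2.01n²π²/3².
First three modes:
  n=1: λ₁ = 2.01π²/3² ≈ 2.204
  n=2: λ₂ = 8.04π²/3² ≈ 8.817 (4× faster decay)
  n=3: λ₃ = 18.09π²/3² ≈ 19.838 (9× faster decay)
As t → ∞, higher modes decay exponentially faster. The n=1 mode dominates: T ~ c₁ sin(πx/3) e^{-λ₁t}.
Decay rate: λ₁ = 2.01π²/3² ≈ 2.204.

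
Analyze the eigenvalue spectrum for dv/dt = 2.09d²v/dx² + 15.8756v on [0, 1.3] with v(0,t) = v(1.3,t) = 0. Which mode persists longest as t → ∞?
Eigenvalues: λₙ = 2.09n²π²/1.3² - 15.8756.
First three modes:
  n=1: λ₁ = 2.09π²/1.3² - 15.8756 ≈ -3.67
  n=2: λ₂ = 8.36π²/1.3² - 15.8756 ≈ 32.947
  n=3: λ₃ = 18.81π²/1.3² - 15.8756 ≈ 93.975
Since 2.09π²/1.3² ≈ 12.206 < 15.8756, λ₁ < 0.
The n=1 mode grows fastest (−λₙ is largest for n=1) → dominates.
Asymptotic: v ~ c₁ sin(πx/1.3) e^{3.67t} (exponential growth at rate −λ₁ ≈ 3.67).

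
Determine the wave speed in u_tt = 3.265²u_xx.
Speed = 3.265. Information travels along characteristics x = x₀ ± 3.265t.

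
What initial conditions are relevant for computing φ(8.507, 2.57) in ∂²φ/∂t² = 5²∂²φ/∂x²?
Domain of dependence: [-4.343, 21.357]. Signals travel at speed 5, so data within |x - 8.507| ≤ 5·2.57 = 12.85 can reach the point.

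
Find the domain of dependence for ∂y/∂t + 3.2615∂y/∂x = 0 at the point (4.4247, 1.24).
A single point: x = 0.38044. The characteristic through (4.4247, 1.24) is x - 3.2615t = const, so x = 4.4247 - 3.2615·1.24 = 0.38044.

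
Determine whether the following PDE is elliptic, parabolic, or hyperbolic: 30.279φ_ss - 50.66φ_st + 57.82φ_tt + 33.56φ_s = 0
Coefficients: A = 30.279, B = -50.66, C = 57.82. B² - 4AC = -4436.49152, which is negative, so the equation is elliptic.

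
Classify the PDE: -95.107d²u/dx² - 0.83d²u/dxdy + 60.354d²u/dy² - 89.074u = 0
A = -95.107, B = -0.83, C = 60.354. Discriminant B² - 4AC = 22961.040412. Since 22961.040412 > 0, hyperbolic.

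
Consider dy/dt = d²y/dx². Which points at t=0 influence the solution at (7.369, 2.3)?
The entire real line. The heat equation has infinite propagation speed: any initial disturbance instantly affects all points (though exponentially small far away).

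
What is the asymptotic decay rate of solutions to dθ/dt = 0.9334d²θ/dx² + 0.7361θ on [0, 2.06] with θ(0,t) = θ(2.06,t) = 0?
Eigenvalues: λₙ = 0.9334n²π²/2.06² - 0.7361.
First three modes:
  n=1: λ₁ = 0.9334π²/2.06² - 0.7361 ≈ 1.435
  n=2: λ₂ = 3.7336π²/2.06² - 0.7361 ≈ 7.947
  n=3: λ₃ = 8.4006π²/2.06² - 0.7361 ≈ 18.802
Since 0.9334π²/2.06² ≈ 2.171 > 0.7361, all λₙ > 0.
The n=1 mode decays slowest → dominates as t → ∞.
Asymptotic: θ ~ c₁ sin(πx/2.06) e^{-λ₁t} with decay rate λ₁ ≈ 1.435.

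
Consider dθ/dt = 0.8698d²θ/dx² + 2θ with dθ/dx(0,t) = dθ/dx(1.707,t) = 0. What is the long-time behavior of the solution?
As t → ∞, θ grows unboundedly. With Neumann BCs the constant mode has diffusion eigenvalue 0, so any r > 0 makes it grow like e^(2t); solution grows exponentially.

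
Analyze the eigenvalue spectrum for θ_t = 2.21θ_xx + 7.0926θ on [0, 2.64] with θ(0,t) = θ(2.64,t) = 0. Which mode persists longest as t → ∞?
Eigenvalues: λₙ = 2.21n²π²/2.64² - 7.0926.
First three modes:
  n=1: λ₁ = 2.21π²/2.64² - 7.0926 ≈ -3.963
  n=2: λ₂ = 8.84π²/2.64² - 7.0926 ≈ 5.426
  n=3: λ₃ = 19.89π²/2.64² - 7.0926 ≈ 21.073
Since 2.21π²/2.64² ≈ 3.13 < 7.0926, λ₁ < 0.
The n=1 mode grows fastest (−λₙ is largest for n=1) → dominates.
Asymptotic: θ ~ c₁ sin(πx/2.64) e^{3.963t} (exponential growth at rate −λ₁ ≈ 3.963).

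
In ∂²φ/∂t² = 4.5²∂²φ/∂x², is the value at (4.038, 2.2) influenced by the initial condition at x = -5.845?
Yes. The domain of dependence is [-5.862, 13.938], and -5.845 ∈ [-5.862, 13.938].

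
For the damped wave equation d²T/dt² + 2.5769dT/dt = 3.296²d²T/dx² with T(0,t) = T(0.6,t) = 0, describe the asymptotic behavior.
T → 0. Damping (γ=2.5769) dissipates energy; oscillations decay exponentially.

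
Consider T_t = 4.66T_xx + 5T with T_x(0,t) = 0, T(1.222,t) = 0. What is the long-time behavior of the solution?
As t → ∞, T → 0. Diffusion dominates reaction (r=5 < κπ²/(4L²)≈7.7); solution decays.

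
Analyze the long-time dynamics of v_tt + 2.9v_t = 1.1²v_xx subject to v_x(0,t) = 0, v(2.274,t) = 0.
Long-time behavior: v → 0. Damping (γ=2.9) dissipates energy; oscillations decay exponentially.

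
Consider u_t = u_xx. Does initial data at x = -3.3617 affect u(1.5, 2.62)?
Yes, for any finite x. The heat equation has infinite propagation speed, so all initial data affects all points at any t > 0.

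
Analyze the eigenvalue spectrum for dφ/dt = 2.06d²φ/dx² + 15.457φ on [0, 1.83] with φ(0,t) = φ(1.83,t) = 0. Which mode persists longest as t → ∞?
Eigenvalues: λₙ = 2.06n²π²/1.83² - 15.457.
First three modes:
  n=1: λ₁ = 2.06π²/1.83² - 15.457 ≈ -9.386
  n=2: λ₂ = 8.24π²/1.83² - 15.457 ≈ 8.827
  n=3: λ₃ = 18.54π²/1.83² - 15.457 ≈ 39.183
Since 2.06π²/1.83² ≈ 6.071 < 15.457, λ₁ < 0.
The n=1 mode grows fastest (−λₙ is largest for n=1) → dominates.
Asymptotic: φ ~ c₁ sin(πx/1.83) e^{9.386t} (exponential growth at rate −λ₁ ≈ 9.386).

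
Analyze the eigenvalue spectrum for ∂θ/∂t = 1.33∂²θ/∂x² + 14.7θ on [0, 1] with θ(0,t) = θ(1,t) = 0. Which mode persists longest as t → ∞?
Eigenvalues: λₙ = 1.33n²π²/1² - 14.7.
First three modes:
  n=1: λ₁ = 1.33π² - 14.7 ≈ -1.573
  n=2: λ₂ = 5.32π² - 14.7 ≈ 37.806
  n=3: λ₃ = 11.97π² - 14.7 ≈ 103.439
Since 1.33π² ≈ 13.127 < 14.7, λ₁ < 0.
The n=1 mode grows fastest (−λₙ is largest for n=1) → dominates.
Asymptotic: θ ~ c₁ sin(πx/1) e^{1.573t} (exponential growth at rate −λ₁ ≈ 1.573).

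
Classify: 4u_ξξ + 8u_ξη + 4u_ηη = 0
Parabolic (discriminant = 0).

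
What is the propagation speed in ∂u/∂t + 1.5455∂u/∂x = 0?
Speed = 1.5455. Information travels along x - 1.5455t = const (rightward).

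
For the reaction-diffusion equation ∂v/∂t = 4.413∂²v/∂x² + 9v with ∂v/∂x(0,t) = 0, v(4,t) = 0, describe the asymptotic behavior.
v grows unboundedly. Reaction dominates diffusion (r=9 > κπ²/(4L²)≈0.68); solution grows exponentially.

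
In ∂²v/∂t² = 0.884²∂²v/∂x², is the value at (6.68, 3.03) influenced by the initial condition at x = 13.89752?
No. The domain of dependence is [4.00148, 9.35852], and 13.89752 is outside this interval.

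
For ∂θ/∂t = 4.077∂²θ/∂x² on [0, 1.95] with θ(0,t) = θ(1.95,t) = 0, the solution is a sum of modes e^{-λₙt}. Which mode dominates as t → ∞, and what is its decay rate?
Eigenvalues: λₙ = 4.077n²π²/1.95².
First three modes:
  n=1: λ₁ = 4.077π²/1.95² ≈ 10.582
  n=2: λ₂ = 16.308π²/1.95² ≈ 42.328 (4× faster decay)
  n=3: λ₃ = 36.693π²/1.95² ≈ 95.239 (9× faster decay)
As t → ∞, higher modes decay exponentially faster. The n=1 mode dominates: θ ~ c₁ sin(πx/1.95) e^{-λ₁t}.
Decay rate: λ₁ = 4.077π²/1.95² ≈ 10.582.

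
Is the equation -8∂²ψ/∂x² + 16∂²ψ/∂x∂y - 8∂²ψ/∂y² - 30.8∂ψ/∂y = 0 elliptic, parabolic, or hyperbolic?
Computing B² - 4AC with A = -8, B = 16, C = -8: discriminant = 0 (zero). Answer: parabolic.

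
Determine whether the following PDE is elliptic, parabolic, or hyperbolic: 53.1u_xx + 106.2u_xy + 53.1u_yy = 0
Coefficients: A = 53.1, B = 106.2, C = 53.1. B² - 4AC = 0, which is zero, so the equation is parabolic.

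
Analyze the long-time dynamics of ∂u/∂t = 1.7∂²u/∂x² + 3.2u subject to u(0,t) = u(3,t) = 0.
Long-time behavior: u grows unboundedly. Reaction dominates diffusion (r=3.2 > κπ²/L²≈1.86); solution grows exponentially.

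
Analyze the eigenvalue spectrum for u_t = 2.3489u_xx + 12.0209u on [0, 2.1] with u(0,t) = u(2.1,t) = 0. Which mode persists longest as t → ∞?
Eigenvalues: λₙ = 2.3489n²π²/2.1² - 12.0209.
First three modes:
  n=1: λ₁ = 2.3489π²/2.1² - 12.0209 ≈ -6.764
  n=2: λ₂ = 9.3956π²/2.1² - 12.0209 ≈ 9.007
  n=3: λ₃ = 21.1401π²/2.1² - 12.0209 ≈ 35.291
Since 2.3489π²/2.1² ≈ 5.257 < 12.0209, λ₁ < 0.
The n=1 mode grows fastest (−λₙ is largest for n=1) → dominates.
Asymptotic: u ~ c₁ sin(πx/2.1) e^{6.764t} (exponential growth at rate −λ₁ ≈ 6.764).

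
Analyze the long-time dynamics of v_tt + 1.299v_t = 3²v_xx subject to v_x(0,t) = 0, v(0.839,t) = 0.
Long-time behavior: v → 0. Damping (γ=1.299) dissipates energy; oscillations decay exponentially.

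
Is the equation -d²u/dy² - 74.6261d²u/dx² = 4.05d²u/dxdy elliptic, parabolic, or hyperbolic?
Rewriting in standard form: -74.6261d²u/dx² - 4.05d²u/dxdy - d²u/dy² = 0. Computing B² - 4AC with A = -74.6261, B = -4.05, C = -1: discriminant = -282.1019 (negative). Answer: elliptic.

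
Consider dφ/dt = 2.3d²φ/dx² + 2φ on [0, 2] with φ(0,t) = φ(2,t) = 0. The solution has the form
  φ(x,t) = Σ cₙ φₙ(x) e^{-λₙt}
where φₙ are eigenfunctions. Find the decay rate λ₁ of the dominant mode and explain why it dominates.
Eigenvalues: λₙ = 2.3n²π²/2² - 2.
First three modes:
  n=1: λ₁ = 2.3π²/2² - 2 ≈ 3.675
  n=2: λ₂ = 9.2π²/2² - 2 ≈ 20.7
  n=3: λ₃ = 20.7π²/2² - 2 ≈ 49.075
Since 2.3π²/2² ≈ 5.675 > 2, all λₙ > 0.
The n=1 mode decays slowest → dominates as t → ∞.
Asymptotic: φ ~ c₁ sin(πx/2) e^{-λ₁t} with decay rate λ₁ ≈ 3.675.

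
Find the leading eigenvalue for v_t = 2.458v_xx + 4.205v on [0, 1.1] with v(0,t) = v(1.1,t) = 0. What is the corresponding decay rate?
Eigenvalues: λₙ = 2.458n²π²/1.1² - 4.205.
First three modes:
  n=1: λ₁ = 2.458π²/1.1² - 4.205 ≈ 15.844
  n=2: λ₂ = 9.832π²/1.1² - 4.205 ≈ 75.992
  n=3: λ₃ = 22.122π²/1.1² - 4.205 ≈ 176.237
Since 2.458π²/1.1² ≈ 20.049 > 4.205, all λₙ > 0.
The n=1 mode decays slowest → dominates as t → ∞.
Asymptotic: v ~ c₁ sin(πx/1.1) e^{-λ₁t} with decay rate λ₁ ≈ 15.844.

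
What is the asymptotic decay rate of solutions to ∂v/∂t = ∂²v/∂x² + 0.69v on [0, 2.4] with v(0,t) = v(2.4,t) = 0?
Eigenvalues: λₙ = n²π²/2.4² - 0.69.
First three modes:
  n=1: λ₁ = π²/2.4² - 0.69 ≈ 1.023
  n=2: λ₂ = 4π²/2.4² - 0.69 ≈ 6.164
  n=3: λ₃ = 9π²/2.4² - 0.69 ≈ 14.731
Since π²/2.4² ≈ 1.713 > 0.69, all λₙ > 0.
The n=1 mode decays slowest → dominates as t → ∞.
Asymptotic: v ~ c₁ sin(πx/2.4) e^{-λ₁t} with decay rate λ₁ ≈ 1.023.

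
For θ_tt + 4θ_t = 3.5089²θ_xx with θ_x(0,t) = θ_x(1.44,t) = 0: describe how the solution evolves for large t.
θ → constant (steady state). Damping (γ=4) dissipates the nonconstant modes; with Neumann BCs the spatial average obeys M''+γM'=0 and tends to a finite limit.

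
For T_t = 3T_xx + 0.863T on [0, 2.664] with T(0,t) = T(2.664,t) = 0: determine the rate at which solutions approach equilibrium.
Eigenvalues: λₙ = 3n²π²/2.664² - 0.863.
First three modes:
  n=1: λ₁ = 3π²/2.664² - 0.863 ≈ 3.309
  n=2: λ₂ = 12π²/2.664² - 0.863 ≈ 15.825
  n=3: λ₃ = 27π²/2.664² - 0.863 ≈ 36.686
Since 3π²/2.664² ≈ 4.172 > 0.863, all λₙ > 0.
The n=1 mode decays slowest → dominates as t → ∞.
Asymptotic: T ~ c₁ sin(πx/2.664) e^{-λ₁t} with decay rate λ₁ ≈ 3.309.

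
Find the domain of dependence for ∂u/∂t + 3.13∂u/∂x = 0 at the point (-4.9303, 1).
A single point: x = -8.0603. The characteristic through (-4.9303, 1) is x - 3.13t = const, so x = -4.9303 - 3.13·1 = -8.0603.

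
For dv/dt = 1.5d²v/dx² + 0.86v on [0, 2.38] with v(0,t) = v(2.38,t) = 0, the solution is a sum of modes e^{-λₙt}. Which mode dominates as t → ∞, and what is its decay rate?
Eigenvalues: λₙ = 1.5n²π²/2.38² - 0.86.
First three modes:
  n=1: λ₁ = 1.5π²/2.38² - 0.86 ≈ 1.754
  n=2: λ₂ = 6π²/2.38² - 0.86 ≈ 9.594
  n=3: λ₃ = 13.5π²/2.38² - 0.86 ≈ 22.662
Since 1.5π²/2.38² ≈ 2.614 > 0.86, all λₙ > 0.
The n=1 mode decays slowest → dominates as t → ∞.
Asymptotic: v ~ c₁ sin(πx/2.38) e^{-λ₁t} with decay rate λ₁ ≈ 1.754.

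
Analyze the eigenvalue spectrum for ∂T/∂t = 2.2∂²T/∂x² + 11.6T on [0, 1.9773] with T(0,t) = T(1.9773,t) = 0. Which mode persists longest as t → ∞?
Eigenvalues: λₙ = 2.2n²π²/1.9773² - 11.6.
First three modes:
  n=1: λ₁ = 2.2π²/1.9773² - 11.6 ≈ -6.046
  n=2: λ₂ = 8.8π²/1.9773² - 11.6 ≈ 10.615
  n=3: λ₃ = 19.8π²/1.9773² - 11.6 ≈ 38.383
Since 2.2π²/1.9773² ≈ 5.554 < 11.6, λ₁ < 0.
The n=1 mode grows fastest (−λₙ is largest for n=1) → dominates.
Asymptotic: T ~ c₁ sin(πx/1.9773) e^{6.046t} (exponential growth at rate −λ₁ ≈ 6.046).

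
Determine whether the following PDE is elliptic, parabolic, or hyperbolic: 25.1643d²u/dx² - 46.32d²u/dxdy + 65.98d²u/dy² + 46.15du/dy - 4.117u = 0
Coefficients: A = 25.1643, B = -46.32, C = 65.98. B² - 4AC = -4495.819656, which is negative, so the equation is elliptic.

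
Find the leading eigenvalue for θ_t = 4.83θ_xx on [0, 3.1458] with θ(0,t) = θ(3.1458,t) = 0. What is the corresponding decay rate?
Eigenvalues: λₙ = 4.83n²π²/3.1458².
First three modes:
  n=1: λ₁ = 4.83π²/3.1458² ≈ 4.817
  n=2: λ₂ = 19.32π²/3.1458² ≈ 19.268 (4× faster decay)
  n=3: λ₃ = 43.47π²/3.1458² ≈ 43.354 (9× faster decay)
As t → ∞, higher modes decay exponentially faster. The n=1 mode dominates: θ ~ c₁ sin(πx/3.1458) e^{-λ₁t}.
Decay rate: λ₁ = 4.83π²/3.1458² ≈ 4.817.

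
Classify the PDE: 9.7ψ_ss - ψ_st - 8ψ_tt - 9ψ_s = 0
A = 9.7, B = -1, C = -8. Discriminant B² - 4AC = 311.4. Since 311.4 > 0, hyperbolic.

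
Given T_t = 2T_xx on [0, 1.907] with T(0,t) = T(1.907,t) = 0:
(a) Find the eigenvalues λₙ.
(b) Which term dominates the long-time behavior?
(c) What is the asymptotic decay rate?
Eigenvalues: λₙ = 2n²π²/1.907².
First three modes:
  n=1: λ₁ = 2π²/1.907² ≈ 5.428
  n=2: λ₂ = 8π²/1.907² ≈ 21.711 (4× faster decay)
  n=3: λ₃ = 18π²/1.907² ≈ 48.851 (9× faster decay)
As t → ∞, higher modes decay exponentially faster. The n=1 mode dominates: T ~ c₁ sin(πx/1.907) e^{-λ₁t}.
Decay rate: λ₁ = 2π²/1.907² ≈ 5.428.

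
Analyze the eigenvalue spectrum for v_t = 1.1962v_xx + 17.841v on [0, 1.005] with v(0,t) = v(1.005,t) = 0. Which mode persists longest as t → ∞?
Eigenvalues: λₙ = 1.1962n²π²/1.005² - 17.841.
First three modes:
  n=1: λ₁ = 1.1962π²/1.005² - 17.841 ≈ -6.152
  n=2: λ₂ = 4.7848π²/1.005² - 17.841 ≈ 28.914
  n=3: λ₃ = 10.7658π²/1.005² - 17.841 ≈ 87.359
Since 1.1962π²/1.005² ≈ 11.689 < 17.841, λ₁ < 0.
The n=1 mode grows fastest (−λₙ is largest for n=1) → dominates.
Asymptotic: v ~ c₁ sin(πx/1.005) e^{6.152t} (exponential growth at rate −λ₁ ≈ 6.152).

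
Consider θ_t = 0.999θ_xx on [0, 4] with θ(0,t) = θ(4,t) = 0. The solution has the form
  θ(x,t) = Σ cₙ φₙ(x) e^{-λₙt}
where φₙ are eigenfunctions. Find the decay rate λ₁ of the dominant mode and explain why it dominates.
Eigenvalues: λₙ = 0.999n²π²/4².
First three modes:
  n=1: λ₁ = 0.999π²/4² ≈ 0.616
  n=2: λ₂ = 3.996π²/4² ≈ 2.465 (4× faster decay)
  n=3: λ₃ = 8.991π²/4² ≈ 5.546 (9× faster decay)
As t → ∞, higher modes decay exponentially faster. The n=1 mode dominates: θ ~ c₁ sin(πx/4) e^{-λ₁t}.
Decay rate: λ₁ = 0.999π²/4² ≈ 0.616.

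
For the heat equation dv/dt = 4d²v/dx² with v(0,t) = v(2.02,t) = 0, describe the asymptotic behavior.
v → 0. Heat diffuses out through both boundaries.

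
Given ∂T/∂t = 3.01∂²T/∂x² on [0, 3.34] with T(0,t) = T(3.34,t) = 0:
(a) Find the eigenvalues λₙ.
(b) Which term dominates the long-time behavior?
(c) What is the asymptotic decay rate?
Eigenvalues: λₙ = 3.01n²π²/3.34².
First three modes:
  n=1: λ₁ = 3.01π²/3.34² ≈ 2.663
  n=2: λ₂ = 12.04π²/3.34² ≈ 10.652 (4× faster decay)
  n=3: λ₃ = 27.09π²/3.34² ≈ 23.967 (9× faster decay)
As t → ∞, higher modes decay exponentially faster. The n=1 mode dominates: T ~ c₁ sin(πx/3.34) e^{-λ₁t}.
Decay rate: λ₁ = 3.01π²/3.34² ≈ 2.663.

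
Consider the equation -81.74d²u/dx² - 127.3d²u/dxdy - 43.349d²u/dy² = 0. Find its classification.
Hyperbolic. (A = -81.74, B = -127.3, C = -43.349 gives B² - 4AC = 2031.90096.)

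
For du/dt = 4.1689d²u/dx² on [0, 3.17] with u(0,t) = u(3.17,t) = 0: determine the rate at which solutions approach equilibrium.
Eigenvalues: λₙ = 4.1689n²π²/3.17².
First three modes:
  n=1: λ₁ = 4.1689π²/3.17² ≈ 4.095
  n=2: λ₂ = 16.6756π²/3.17² ≈ 16.378 (4× faster decay)
  n=3: λ₃ = 37.5201π²/3.17² ≈ 36.851 (9× faster decay)
As t → ∞, higher modes decay exponentially faster. The n=1 mode dominates: u ~ c₁ sin(πx/3.17) e^{-λ₁t}.
Decay rate: λ₁ = 4.1689π²/3.17² ≈ 4.095.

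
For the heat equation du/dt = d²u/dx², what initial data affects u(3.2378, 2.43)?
The entire real line. The heat equation has infinite propagation speed: any initial disturbance instantly affects all points (though exponentially small far away).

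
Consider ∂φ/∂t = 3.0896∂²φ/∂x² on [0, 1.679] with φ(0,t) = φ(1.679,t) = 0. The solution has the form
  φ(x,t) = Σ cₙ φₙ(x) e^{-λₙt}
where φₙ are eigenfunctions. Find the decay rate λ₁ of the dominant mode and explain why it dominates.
Eigenvalues: λₙ = 3.0896n²π²/1.679².
First three modes:
  n=1: λ₁ = 3.0896π²/1.679² ≈ 10.817
  n=2: λ₂ = 12.3584π²/1.679² ≈ 43.267 (4× faster decay)
  n=3: λ₃ = 27.8064π²/1.679² ≈ 97.352 (9× faster decay)
As t → ∞, higher modes decay exponentially faster. The n=1 mode dominates: φ ~ c₁ sin(πx/1.679) e^{-λ₁t}.
Decay rate: λ₁ = 3.0896π²/1.679² ≈ 10.817.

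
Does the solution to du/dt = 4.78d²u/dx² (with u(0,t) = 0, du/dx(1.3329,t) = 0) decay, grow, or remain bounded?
u → 0. Heat escapes through the Dirichlet boundary.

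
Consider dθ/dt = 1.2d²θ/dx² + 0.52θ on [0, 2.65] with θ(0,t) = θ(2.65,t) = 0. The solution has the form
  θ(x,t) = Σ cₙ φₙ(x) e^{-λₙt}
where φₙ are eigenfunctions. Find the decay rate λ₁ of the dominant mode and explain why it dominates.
Eigenvalues: λₙ = 1.2n²π²/2.65² - 0.52.
First three modes:
  n=1: λ₁ = 1.2π²/2.65² - 0.52 ≈ 1.167
  n=2: λ₂ = 4.8π²/2.65² - 0.52 ≈ 6.226
  n=3: λ₃ = 10.8π²/2.65² - 0.52 ≈ 14.659
Since 1.2π²/2.65² ≈ 1.687 > 0.52, all λₙ > 0.
The n=1 mode decays slowest → dominates as t → ∞.
Asymptotic: θ ~ c₁ sin(πx/2.65) e^{-λ₁t} with decay rate λ₁ ≈ 1.167.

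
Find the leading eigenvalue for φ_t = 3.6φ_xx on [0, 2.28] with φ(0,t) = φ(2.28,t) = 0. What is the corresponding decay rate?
Eigenvalues: λₙ = 3.6n²π²/2.28².
First three modes:
  n=1: λ₁ = 3.6π²/2.28² ≈ 6.835
  n=2: λ₂ = 14.4π²/2.28² ≈ 27.34 (4× faster decay)
  n=3: λ₃ = 32.4π²/2.28² ≈ 61.514 (9× faster decay)
As t → ∞, higher modes decay exponentially faster. The n=1 mode dominates: φ ~ c₁ sin(πx/2.28) e^{-λ₁t}.
Decay rate: λ₁ = 3.6π²/2.28² ≈ 6.835.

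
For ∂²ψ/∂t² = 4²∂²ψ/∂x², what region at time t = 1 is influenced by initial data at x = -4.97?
Domain of influence: [-8.97, -0.97]. Data at x = -4.97 spreads outward at speed 4.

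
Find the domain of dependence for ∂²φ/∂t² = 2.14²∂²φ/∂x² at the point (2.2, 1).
Domain of dependence: [0.06, 4.34]. Signals travel at speed 2.14, so data within |x - 2.2| ≤ 2.14·1 = 2.14 can reach the point.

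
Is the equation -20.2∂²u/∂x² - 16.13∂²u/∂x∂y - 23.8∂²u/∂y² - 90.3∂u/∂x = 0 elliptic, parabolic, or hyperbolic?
Computing B² - 4AC with A = -20.2, B = -16.13, C = -23.8: discriminant = -1662.8631 (negative). Answer: elliptic.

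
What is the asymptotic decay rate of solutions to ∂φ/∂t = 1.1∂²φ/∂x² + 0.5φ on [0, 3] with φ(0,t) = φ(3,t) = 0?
Eigenvalues: λₙ = 1.1n²π²/3² - 0.5.
First three modes:
  n=1: λ₁ = 1.1π²/3² - 0.5 ≈ 0.706
  n=2: λ₂ = 4.4π²/3² - 0.5 ≈ 4.325
  n=3: λ₃ = 9.9π²/3² - 0.5 ≈ 10.357
Since 1.1π²/3² ≈ 1.206 > 0.5, all λₙ > 0.
The n=1 mode decays slowest → dominates as t → ∞.
Asymptotic: φ ~ c₁ sin(πx/3) e^{-λ₁t} with decay rate λ₁ ≈ 0.706.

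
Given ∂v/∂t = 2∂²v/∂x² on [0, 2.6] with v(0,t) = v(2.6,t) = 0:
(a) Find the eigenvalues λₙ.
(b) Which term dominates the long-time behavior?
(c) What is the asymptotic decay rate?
Eigenvalues: λₙ = 2n²π²/2.6².
First three modes:
  n=1: λ₁ = 2π²/2.6² ≈ 2.92
  n=2: λ₂ = 8π²/2.6² ≈ 11.68 (4× faster decay)
  n=3: λ₃ = 18π²/2.6² ≈ 26.28 (9× faster decay)
As t → ∞, higher modes decay exponentially faster. The n=1 mode dominates: v ~ c₁ sin(πx/2.6) e^{-λ₁t}.
Decay rate: λ₁ = 2π²/2.6² ≈ 2.92.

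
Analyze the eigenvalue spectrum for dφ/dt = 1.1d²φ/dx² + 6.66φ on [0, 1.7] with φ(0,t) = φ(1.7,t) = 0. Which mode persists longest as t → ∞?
Eigenvalues: λₙ = 1.1n²π²/1.7² - 6.66.
First three modes:
  n=1: λ₁ = 1.1π²/1.7² - 6.66 ≈ -2.903
  n=2: λ₂ = 4.4π²/1.7² - 6.66 ≈ 8.366
  n=3: λ₃ = 9.9π²/1.7² - 6.66 ≈ 27.149
Since 1.1π²/1.7² ≈ 3.757 < 6.66, λ₁ < 0.
The n=1 mode grows fastest (−λₙ is largest for n=1) → dominates.
Asymptotic: φ ~ c₁ sin(πx/1.7) e^{2.903t} (exponential growth at rate −λ₁ ≈ 2.903).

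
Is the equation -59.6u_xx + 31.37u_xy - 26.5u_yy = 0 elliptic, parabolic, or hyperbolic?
Computing B² - 4AC with A = -59.6, B = 31.37, C = -26.5: discriminant = -5333.5231 (negative). Answer: elliptic.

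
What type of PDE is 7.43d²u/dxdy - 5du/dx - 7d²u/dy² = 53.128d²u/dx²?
Rewriting in standard form: -53.128d²u/dx² + 7.43d²u/dxdy - 7d²u/dy² - 5du/dx = 0. With A = -53.128, B = 7.43, C = -7, the discriminant is -1432.3791. This is an elliptic PDE.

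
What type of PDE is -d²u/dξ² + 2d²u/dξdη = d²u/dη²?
Rewriting in standard form: -d²u/dξ² + 2d²u/dξdη - d²u/dη² = 0. With A = -1, B = 2, C = -1, the discriminant is 0. This is a parabolic PDE.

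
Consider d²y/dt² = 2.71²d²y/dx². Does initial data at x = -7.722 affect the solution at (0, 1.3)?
No. The domain of dependence is [-3.523, 3.523], and -7.722 is outside this interval.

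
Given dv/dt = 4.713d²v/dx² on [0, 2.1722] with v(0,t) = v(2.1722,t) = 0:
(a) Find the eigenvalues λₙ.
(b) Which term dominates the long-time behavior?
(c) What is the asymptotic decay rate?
Eigenvalues: λₙ = 4.713n²π²/2.1722².
First three modes:
  n=1: λ₁ = 4.713π²/2.1722² ≈ 9.858
  n=2: λ₂ = 18.852π²/2.1722² ≈ 39.433 (4× faster decay)
  n=3: λ₃ = 42.417π²/2.1722² ≈ 88.724 (9× faster decay)
As t → ∞, higher modes decay exponentially faster. The n=1 mode dominates: v ~ c₁ sin(πx/2.1722) e^{-λ₁t}.
Decay rate: λ₁ = 4.713π²/2.1722² ≈ 9.858.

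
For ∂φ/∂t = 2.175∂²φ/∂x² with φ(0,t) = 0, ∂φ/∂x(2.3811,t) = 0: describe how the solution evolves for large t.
φ → 0. Heat escapes through the Dirichlet boundary.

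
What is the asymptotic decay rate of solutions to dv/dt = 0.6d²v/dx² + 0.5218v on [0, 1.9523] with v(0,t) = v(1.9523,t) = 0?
Eigenvalues: λₙ = 0.6n²π²/1.9523² - 0.5218.
First three modes:
  n=1: λ₁ = 0.6π²/1.9523² - 0.5218 ≈ 1.032
  n=2: λ₂ = 2.4π²/1.9523² - 0.5218 ≈ 5.693
  n=3: λ₃ = 5.4π²/1.9523² - 0.5218 ≈ 13.461
Since 0.6π²/1.9523² ≈ 1.554 > 0.5218, all λₙ > 0.
The n=1 mode decays slowest → dominates as t → ∞.
Asymptotic: v ~ c₁ sin(πx/1.9523) e^{-λ₁t} with decay rate λ₁ ≈ 1.032.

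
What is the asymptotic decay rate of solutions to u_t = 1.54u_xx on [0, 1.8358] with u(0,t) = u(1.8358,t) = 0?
Eigenvalues: λₙ = 1.54n²π²/1.8358².
First three modes:
  n=1: λ₁ = 1.54π²/1.8358² ≈ 4.51
  n=2: λ₂ = 6.16π²/1.8358² ≈ 18.04 (4× faster decay)
  n=3: λ₃ = 13.86π²/1.8358² ≈ 40.589 (9× faster decay)
As t → ∞, higher modes decay exponentially faster. The n=1 mode dominates: u ~ c₁ sin(πx/1.8358) e^{-λ₁t}.
Decay rate: λ₁ = 1.54π²/1.8358² ≈ 4.51.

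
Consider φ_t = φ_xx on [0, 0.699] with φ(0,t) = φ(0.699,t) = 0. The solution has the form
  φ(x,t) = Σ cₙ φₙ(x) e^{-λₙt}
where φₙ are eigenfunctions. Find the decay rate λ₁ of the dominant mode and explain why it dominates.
Eigenvalues: λₙ = n²π²/0.699².
First three modes:
  n=1: λ₁ = π²/0.699² ≈ 20.2
  n=2: λ₂ = 4π²/0.699² ≈ 80.799 (4× faster decay)
  n=3: λ₃ = 9π²/0.699² ≈ 181.797 (9× faster decay)
As t → ∞, higher modes decay exponentially faster. The n=1 mode dominates: φ ~ c₁ sin(πx/0.699) e^{-λ₁t}.
Decay rate: λ₁ = π²/0.699² ≈ 20.2.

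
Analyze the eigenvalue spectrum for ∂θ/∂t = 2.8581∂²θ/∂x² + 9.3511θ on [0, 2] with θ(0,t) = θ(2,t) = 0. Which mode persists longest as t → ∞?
Eigenvalues: λₙ = 2.8581n²π²/2² - 9.3511.
First three modes:
  n=1: λ₁ = 2.8581π²/2² - 9.3511 ≈ -2.299
  n=2: λ₂ = 11.4324π²/2² - 9.3511 ≈ 18.857
  n=3: λ₃ = 25.7229π²/2² - 9.3511 ≈ 54.118
Since 2.8581π²/2² ≈ 7.052 < 9.3511, λ₁ < 0.
The n=1 mode grows fastest (−λₙ is largest for n=1) → dominates.
Asymptotic: θ ~ c₁ sin(πx/2) e^{2.299t} (exponential growth at rate −λ₁ ≈ 2.299).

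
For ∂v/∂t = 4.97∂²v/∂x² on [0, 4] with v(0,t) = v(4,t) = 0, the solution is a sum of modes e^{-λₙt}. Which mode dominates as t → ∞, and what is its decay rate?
Eigenvalues: λₙ = 4.97n²π²/4².
First three modes:
  n=1: λ₁ = 4.97π²/4² ≈ 3.066
  n=2: λ₂ = 19.88π²/4² ≈ 12.263 (4× faster decay)
  n=3: λ₃ = 44.73π²/4² ≈ 27.592 (9× faster decay)
As t → ∞, higher modes decay exponentially faster. The n=1 mode dominates: v ~ c₁ sin(πx/4) e^{-λ₁t}.
Decay rate: λ₁ = 4.97π²/4² ≈ 3.066.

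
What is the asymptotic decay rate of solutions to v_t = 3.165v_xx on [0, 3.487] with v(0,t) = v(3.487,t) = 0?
Eigenvalues: λₙ = 3.165n²π²/3.487².
First three modes:
  n=1: λ₁ = 3.165π²/3.487² ≈ 2.569
  n=2: λ₂ = 12.66π²/3.487² ≈ 10.276 (4× faster decay)
  n=3: λ₃ = 28.485π²/3.487² ≈ 23.121 (9× faster decay)
As t → ∞, higher modes decay exponentially faster. The n=1 mode dominates: v ~ c₁ sin(πx/3.487) e^{-λ₁t}.
Decay rate: λ₁ = 3.165π²/3.487² ≈ 2.569.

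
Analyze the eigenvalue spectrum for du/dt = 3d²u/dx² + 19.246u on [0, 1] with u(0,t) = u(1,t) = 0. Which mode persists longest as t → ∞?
Eigenvalues: λₙ = 3n²π²/1² - 19.246.
First three modes:
  n=1: λ₁ = 3π² - 19.246 ≈ 10.363
  n=2: λ₂ = 12π² - 19.246 ≈ 99.189
  n=3: λ₃ = 27π² - 19.246 ≈ 247.233
Since 3π² ≈ 29.609 > 19.246, all λₙ > 0.
The n=1 mode decays slowest → dominates as t → ∞.
Asymptotic: u ~ c₁ sin(πx/1) e^{-λ₁t} with decay rate λ₁ ≈ 10.363.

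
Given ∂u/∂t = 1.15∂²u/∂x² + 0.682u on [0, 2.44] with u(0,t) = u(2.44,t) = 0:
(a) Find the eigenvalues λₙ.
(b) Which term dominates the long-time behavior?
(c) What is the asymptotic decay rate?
Eigenvalues: λₙ = 1.15n²π²/2.44² - 0.682.
First three modes:
  n=1: λ₁ = 1.15π²/2.44² - 0.682 ≈ 1.224
  n=2: λ₂ = 4.6π²/2.44² - 0.682 ≈ 6.944
  n=3: λ₃ = 10.35π²/2.44² - 0.682 ≈ 16.476
Since 1.15π²/2.44² ≈ 1.906 > 0.682, all λₙ > 0.
The n=1 mode decays slowest → dominates as t → ∞.
Asymptotic: u ~ c₁ sin(πx/2.44) e^{-λ₁t} with decay rate λ₁ ≈ 1.224.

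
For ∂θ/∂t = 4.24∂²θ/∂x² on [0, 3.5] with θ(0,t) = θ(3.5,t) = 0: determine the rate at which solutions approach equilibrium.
Eigenvalues: λₙ = 4.24n²π²/3.5².
First three modes:
  n=1: λ₁ = 4.24π²/3.5² ≈ 3.416
  n=2: λ₂ = 16.96π²/3.5² ≈ 13.664 (4× faster decay)
  n=3: λ₃ = 38.16π²/3.5² ≈ 30.745 (9× faster decay)
As t → ∞, higher modes decay exponentially faster. The n=1 mode dominates: θ ~ c₁ sin(πx/3.5) e^{-λ₁t}.
Decay rate: λ₁ = 4.24π²/3.5² ≈ 3.416.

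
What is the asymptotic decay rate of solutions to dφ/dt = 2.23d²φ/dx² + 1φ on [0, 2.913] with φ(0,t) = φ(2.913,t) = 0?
Eigenvalues: λₙ = 2.23n²π²/2.913² - 1.
First three modes:
  n=1: λ₁ = 2.23π²/2.913² - 1 ≈ 1.594
  n=2: λ₂ = 8.92π²/2.913² - 1 ≈ 9.375
  n=3: λ₃ = 20.07π²/2.913² - 1 ≈ 22.344
Since 2.23π²/2.913² ≈ 2.594 > 1, all λₙ > 0.
The n=1 mode decays slowest → dominates as t → ∞.
Asymptotic: φ ~ c₁ sin(πx/2.913) e^{-λ₁t} with decay rate λ₁ ≈ 1.594.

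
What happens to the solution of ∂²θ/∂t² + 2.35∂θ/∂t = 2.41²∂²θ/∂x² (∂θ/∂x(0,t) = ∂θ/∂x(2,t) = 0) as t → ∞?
θ → constant (steady state). Damping (γ=2.35) dissipates the nonconstant modes; with Neumann BCs the spatial average obeys M''+γM'=0 and tends to a finite limit.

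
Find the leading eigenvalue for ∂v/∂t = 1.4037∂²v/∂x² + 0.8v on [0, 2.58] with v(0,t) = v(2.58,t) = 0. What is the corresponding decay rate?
Eigenvalues: λₙ = 1.4037n²π²/2.58² - 0.8.
First three modes:
  n=1: λ₁ = 1.4037π²/2.58² - 0.8 ≈ 1.281
  n=2: λ₂ = 5.6148π²/2.58² - 0.8 ≈ 7.525
  n=3: λ₃ = 12.6333π²/2.58² - 0.8 ≈ 17.932
Since 1.4037π²/2.58² ≈ 2.081 > 0.8, all λₙ > 0.
The n=1 mode decays slowest → dominates as t → ∞.
Asymptotic: v ~ c₁ sin(πx/2.58) e^{-λ₁t} with decay rate λ₁ ≈ 1.281.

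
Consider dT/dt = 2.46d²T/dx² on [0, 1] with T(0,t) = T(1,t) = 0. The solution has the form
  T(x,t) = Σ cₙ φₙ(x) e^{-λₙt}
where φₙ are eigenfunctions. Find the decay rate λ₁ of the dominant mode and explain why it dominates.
Eigenvalues: λₙ = 2.46n²π².
First three modes:
  n=1: λ₁ = 2.46π² ≈ 24.279
  n=2: λ₂ = 9.84π² ≈ 97.117 (4× faster decay)
  n=3: λ₃ = 22.14π² ≈ 218.513 (9× faster decay)
As t → ∞, higher modes decay exponentially faster. The n=1 mode dominates: T ~ c₁ sin(πx) e^{-λ₁t}.
Decay rate: λ₁ = 2.46π² ≈ 24.279.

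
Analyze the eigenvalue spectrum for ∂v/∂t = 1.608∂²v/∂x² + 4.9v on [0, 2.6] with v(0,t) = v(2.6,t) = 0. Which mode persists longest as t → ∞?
Eigenvalues: λₙ = 1.608n²π²/2.6² - 4.9.
First three modes:
  n=1: λ₁ = 1.608π²/2.6² - 4.9 ≈ -2.552
  n=2: λ₂ = 6.432π²/2.6² - 4.9 ≈ 4.491
  n=3: λ₃ = 14.472π²/2.6² - 4.9 ≈ 16.229
Since 1.608π²/2.6² ≈ 2.348 < 4.9, λ₁ < 0.
The n=1 mode grows fastest (−λₙ is largest for n=1) → dominates.
Asymptotic: v ~ c₁ sin(πx/2.6) e^{2.552t} (exponential growth at rate −λ₁ ≈ 2.552).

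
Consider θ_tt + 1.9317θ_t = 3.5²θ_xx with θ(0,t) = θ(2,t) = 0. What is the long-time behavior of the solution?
As t → ∞, θ → 0. Damping (γ=1.9317) dissipates energy; oscillations decay exponentially.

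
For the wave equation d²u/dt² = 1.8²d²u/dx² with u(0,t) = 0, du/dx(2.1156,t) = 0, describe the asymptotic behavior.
u oscillates (no decay). Energy is conserved; the solution oscillates indefinitely as standing waves.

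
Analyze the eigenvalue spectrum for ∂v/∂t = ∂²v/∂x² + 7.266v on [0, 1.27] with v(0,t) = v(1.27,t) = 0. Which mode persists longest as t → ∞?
Eigenvalues: λₙ = n²π²/1.27² - 7.266.
First three modes:
  n=1: λ₁ = π²/1.27² - 7.266 ≈ -1.147
  n=2: λ₂ = 4π²/1.27² - 7.266 ≈ 17.211
  n=3: λ₃ = 9π²/1.27² - 7.266 ≈ 47.807
Since π²/1.27² ≈ 6.119 < 7.266, λ₁ < 0.
The n=1 mode grows fastest (−λₙ is largest for n=1) → dominates.
Asymptotic: v ~ c₁ sin(πx/1.27) e^{1.147t} (exponential growth at rate −λ₁ ≈ 1.147).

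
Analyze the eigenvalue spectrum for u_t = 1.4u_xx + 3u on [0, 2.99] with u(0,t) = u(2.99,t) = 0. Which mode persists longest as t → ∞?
Eigenvalues: λₙ = 1.4n²π²/2.99² - 3.
First three modes:
  n=1: λ₁ = 1.4π²/2.99² - 3 ≈ -1.454
  n=2: λ₂ = 5.6π²/2.99² - 3 ≈ 3.182
  n=3: λ₃ = 12.6π²/2.99² - 3 ≈ 10.91
Since 1.4π²/2.99² ≈ 1.546 < 3, λ₁ < 0.
The n=1 mode grows fastest (−λₙ is largest for n=1) → dominates.
Asymptotic: u ~ c₁ sin(πx/2.99) e^{1.454t} (exponential growth at rate −λ₁ ≈ 1.454).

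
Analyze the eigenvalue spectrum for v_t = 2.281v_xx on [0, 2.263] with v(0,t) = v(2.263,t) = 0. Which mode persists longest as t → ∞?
Eigenvalues: λₙ = 2.281n²π²/2.263².
First three modes:
  n=1: λ₁ = 2.281π²/2.263² ≈ 4.396
  n=2: λ₂ = 9.124π²/2.263² ≈ 17.584 (4× faster decay)
  n=3: λ₃ = 20.529π²/2.263² ≈ 39.564 (9× faster decay)
As t → ∞, higher modes decay exponentially faster. The n=1 mode dominates: v ~ c₁ sin(πx/2.263) e^{-λ₁t}.
Decay rate: λ₁ = 2.281π²/2.263² ≈ 4.396.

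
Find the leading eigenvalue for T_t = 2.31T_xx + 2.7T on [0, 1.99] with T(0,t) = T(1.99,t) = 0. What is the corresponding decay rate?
Eigenvalues: λₙ = 2.31n²π²/1.99² - 2.7.
First three modes:
  n=1: λ₁ = 2.31π²/1.99² - 2.7 ≈ 3.057
  n=2: λ₂ = 9.24π²/1.99² - 2.7 ≈ 20.328
  n=3: λ₃ = 20.79π²/1.99² - 2.7 ≈ 49.114
Since 2.31π²/1.99² ≈ 5.757 > 2.7, all λₙ > 0.
The n=1 mode decays slowest → dominates as t → ∞.
Asymptotic: T ~ c₁ sin(πx/1.99) e^{-λ₁t} with decay rate λ₁ ≈ 3.057.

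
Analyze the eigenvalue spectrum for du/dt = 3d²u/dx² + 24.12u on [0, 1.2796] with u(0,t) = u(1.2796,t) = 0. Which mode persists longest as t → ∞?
Eigenvalues: λₙ = 3n²π²/1.2796² - 24.12.
First three modes:
  n=1: λ₁ = 3π²/1.2796² - 24.12 ≈ -6.037
  n=2: λ₂ = 12π²/1.2796² - 24.12 ≈ 48.212
  n=3: λ₃ = 27π²/1.2796² - 24.12 ≈ 138.628
Since 3π²/1.2796² ≈ 18.083 < 24.12, λ₁ < 0.
The n=1 mode grows fastest (−λₙ is largest for n=1) → dominates.
Asymptotic: u ~ c₁ sin(πx/1.2796) e^{6.037t} (exponential growth at rate −λ₁ ≈ 6.037).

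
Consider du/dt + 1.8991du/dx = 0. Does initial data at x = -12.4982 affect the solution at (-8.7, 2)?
Yes. The characteristic through (-8.7, 2) passes through x = -12.4982.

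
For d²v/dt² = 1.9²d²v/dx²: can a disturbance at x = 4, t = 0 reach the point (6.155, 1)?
No. The domain of dependence is [4.255, 8.055], and 4 is outside this interval.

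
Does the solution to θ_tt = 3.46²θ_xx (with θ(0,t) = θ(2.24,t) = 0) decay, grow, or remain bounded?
θ oscillates (no decay). Energy is conserved; the solution oscillates indefinitely as standing waves.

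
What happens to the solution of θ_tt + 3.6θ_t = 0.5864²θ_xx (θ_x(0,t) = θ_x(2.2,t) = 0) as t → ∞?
θ → constant (steady state). Damping (γ=3.6) dissipates the nonconstant modes; with Neumann BCs the spatial average obeys M''+γM'=0 and tends to a finite limit.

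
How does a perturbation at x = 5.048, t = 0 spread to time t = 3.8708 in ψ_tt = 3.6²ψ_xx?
Domain of influence: [-8.88688, 18.98288]. Data at x = 5.048 spreads outward at speed 3.6.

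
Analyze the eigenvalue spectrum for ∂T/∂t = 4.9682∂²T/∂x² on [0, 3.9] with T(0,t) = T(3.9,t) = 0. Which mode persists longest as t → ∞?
Eigenvalues: λₙ = 4.9682n²π²/3.9².
First three modes:
  n=1: λ₁ = 4.9682π²/3.9² ≈ 3.224
  n=2: λ₂ = 19.8728π²/3.9² ≈ 12.895 (4× faster decay)
  n=3: λ₃ = 44.7138π²/3.9² ≈ 29.014 (9× faster decay)
As t → ∞, higher modes decay exponentially faster. The n=1 mode dominates: T ~ c₁ sin(πx/3.9) e^{-λ₁t}.
Decay rate: λ₁ = 4.9682π²/3.9² ≈ 3.224.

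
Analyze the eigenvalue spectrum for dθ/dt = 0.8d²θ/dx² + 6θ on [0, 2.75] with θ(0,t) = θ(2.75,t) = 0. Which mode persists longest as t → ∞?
Eigenvalues: λₙ = 0.8n²π²/2.75² - 6.
First three modes:
  n=1: λ₁ = 0.8π²/2.75² - 6 ≈ -4.956
  n=2: λ₂ = 3.2π²/2.75² - 6 ≈ -1.824
  n=3: λ₃ = 7.2π²/2.75² - 6 ≈ 3.397
Since 0.8π²/2.75² ≈ 1.044 < 6, λ₁ < 0.
The n=1 mode grows fastest (−λₙ is largest for n=1) → dominates.
Asymptotic: θ ~ c₁ sin(πx/2.75) e^{4.956t} (exponential growth at rate −λ₁ ≈ 4.956).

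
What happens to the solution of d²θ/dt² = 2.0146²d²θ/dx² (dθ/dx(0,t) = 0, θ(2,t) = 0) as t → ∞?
θ oscillates (no decay). Energy is conserved; the solution oscillates indefinitely as standing waves.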